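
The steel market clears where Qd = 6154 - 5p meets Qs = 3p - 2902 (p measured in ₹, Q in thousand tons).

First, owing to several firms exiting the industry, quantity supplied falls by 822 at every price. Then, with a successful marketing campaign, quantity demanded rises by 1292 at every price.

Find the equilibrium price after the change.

1396.25

Solve the original market: 6154 - 5p = 3p - 2902, hence p = 1132 and Q = 494.
The new curves are Qd = 7446 - 5p (demand) and Qs = 3p - 3724 (supply).
New equilibrium: 7446 - 5p = 3p - 3724 ⇒ 11170 = 8p ⇒ p = 1396.25, Q = 464.75.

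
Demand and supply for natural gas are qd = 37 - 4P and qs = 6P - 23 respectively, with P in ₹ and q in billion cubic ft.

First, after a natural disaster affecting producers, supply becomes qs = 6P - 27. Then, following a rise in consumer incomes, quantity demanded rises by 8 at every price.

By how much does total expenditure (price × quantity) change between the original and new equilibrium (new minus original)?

Initially, 37 - 4P = 6P - 23, so 60 = 10P and P = 6, q = 13.
With the change applied: demand qd = 45 - 4P, supply qs = 6P - 27.
Setting them equal: 45 - 4P = 6P - 27 → 72 = 10P, so P = 7.2 and q = 16.2.
Expenditure moves from 6×13 = 78 to 7.2×16.2 = 116.64; change = +38.64.

+38.64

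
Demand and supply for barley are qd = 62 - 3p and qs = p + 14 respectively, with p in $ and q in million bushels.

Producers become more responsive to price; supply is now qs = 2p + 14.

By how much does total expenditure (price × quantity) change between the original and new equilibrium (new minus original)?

Solve the original market: 62 - 3p = p + 14, hence p = 12 and q = 26.
With the change applied: demand qd = 62 - 3p, supply qs = 2p + 14.
New equilibrium: 62 - 3p = 2p + 14 ⇒ 48 = 5p ⇒ p = 9.6, q = 33.2.
Expenditure moves from 12×26 = 312 to 9.6×33.2 = 318.72; change = +6.72.

+6.72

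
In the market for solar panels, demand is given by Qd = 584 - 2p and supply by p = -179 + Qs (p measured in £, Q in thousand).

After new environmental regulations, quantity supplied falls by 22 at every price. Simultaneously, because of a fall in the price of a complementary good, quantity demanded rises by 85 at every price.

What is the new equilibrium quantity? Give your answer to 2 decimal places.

327.67

Initially, 584 - 2p = p + 179, so 405 = 3p and p = 135, Q = 314.
The shock moves the curves to Qd = 669 - 2p and Qs = p + 157.
Clearing the new market: 669 - 2p = p + 157, so p = 512/3 ≈ 170.6667 and Q = 983/3 ≈ 327.6667.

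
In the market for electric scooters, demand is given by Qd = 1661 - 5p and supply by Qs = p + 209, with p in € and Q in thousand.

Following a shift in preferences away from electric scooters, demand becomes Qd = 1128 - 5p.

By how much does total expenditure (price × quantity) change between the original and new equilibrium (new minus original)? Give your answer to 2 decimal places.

Before the shock: 1661 - 5p = p + 209 ⇒ 1452 = 6p ⇒ p = 242, Q = 451.
The shock moves the curves to Qd = 1128 - 5p and Qs = p + 209.
Equate the new curves: 1128 - 5p = p + 209, giving 919 = 6p, p = 919/6 ≈ 153.1667, Q = 2173/6 ≈ 362.1667.
Expenditure moves from 242×451 = 109142 to 153.1667×362.1667 = 55471.8611; change = -53670.14.

-53670.14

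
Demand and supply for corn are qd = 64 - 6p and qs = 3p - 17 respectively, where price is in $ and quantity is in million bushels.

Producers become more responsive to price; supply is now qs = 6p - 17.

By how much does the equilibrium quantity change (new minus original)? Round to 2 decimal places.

Initially, 64 - 6p = 3p - 17, so 81 = 9p and p = 9, q = 10.
With the change applied: demand qd = 64 - 6p, supply qs = 6p - 17.
New equilibrium: 64 - 6p = 6p - 17 ⇒ 81 = 12p ⇒ p = 6.75, q = 23.5.
Δq = 23.5 − 10 = +13.50.

+13.50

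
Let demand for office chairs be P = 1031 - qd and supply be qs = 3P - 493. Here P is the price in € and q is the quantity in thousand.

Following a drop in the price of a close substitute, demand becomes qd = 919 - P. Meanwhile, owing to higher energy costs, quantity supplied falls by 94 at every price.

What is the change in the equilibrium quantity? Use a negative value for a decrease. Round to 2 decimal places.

Solve the original market: 1031 - P = 3P - 493, hence P = 381 and q = 650.
The new curves are qd = 919 - P (demand) and qs = 3P - 587 (supply).
Setting them equal: 919 - P = 3P - 587 → 1506 = 4P, so P = 376.5 and q = 542.5.
Δq = 542.5 − 650 = -107.50.

-107.50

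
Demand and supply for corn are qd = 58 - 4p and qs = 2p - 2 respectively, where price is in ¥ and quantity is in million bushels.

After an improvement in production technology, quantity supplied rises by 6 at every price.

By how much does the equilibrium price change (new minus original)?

Original equilibrium: 58 - 4p = 2p - 2 gives 60 = 6p, so p = 10 and q = 18.
With the change applied: demand qd = 58 - 4p, supply qs = 2p + 4.
New equilibrium: 58 - 4p = 2p + 4 ⇒ 54 = 6p ⇒ p = 9, q = 22.
Δp = 9 − 10 = -1.

-1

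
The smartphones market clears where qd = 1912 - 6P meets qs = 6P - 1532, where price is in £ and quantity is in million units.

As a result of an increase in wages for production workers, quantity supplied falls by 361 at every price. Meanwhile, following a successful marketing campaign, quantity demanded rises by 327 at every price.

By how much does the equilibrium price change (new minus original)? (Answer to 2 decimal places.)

+57.33

Initially, 1912 - 6P = 6P - 1532, so 3444 = 12P and P = 287, q = 190.
With the change applied: demand qd = 2239 - 6P, supply qs = 6P - 1893.
Clearing the new market: 2239 - 6P = 6P - 1893, so P = 1033/3 ≈ 344.3333 and q = 173.
ΔP = 344.3333 − 287 = +57.33.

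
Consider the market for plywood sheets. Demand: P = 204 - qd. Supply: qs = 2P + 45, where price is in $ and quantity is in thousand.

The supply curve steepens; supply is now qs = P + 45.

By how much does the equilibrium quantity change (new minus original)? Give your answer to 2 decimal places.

-26.50

Before the shock: 204 - P = 2P + 45 ⇒ 159 = 3P ⇒ P = 53, q = 151.
The new curves are qd = 204 - P (demand) and qs = P + 45 (supply).
Setting them equal: 204 - P = P + 45 → 159 = 2P, so P = 79.5 and q = 124.5.
Δq = 124.5 − 151 = -26.50.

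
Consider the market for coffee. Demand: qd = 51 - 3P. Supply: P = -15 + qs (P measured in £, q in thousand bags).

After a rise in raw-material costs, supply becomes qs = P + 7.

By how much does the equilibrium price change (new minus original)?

Before the shock: 51 - 3P = P + 15 ⇒ 36 = 4P ⇒ P = 9, q = 24.
With the change applied: demand qd = 51 - 3P, supply qs = P + 7.
Clearing the new market: 51 - 3P = P + 7, so P = 11 and q = 18.
ΔP = 11 − 9 = +2.

+2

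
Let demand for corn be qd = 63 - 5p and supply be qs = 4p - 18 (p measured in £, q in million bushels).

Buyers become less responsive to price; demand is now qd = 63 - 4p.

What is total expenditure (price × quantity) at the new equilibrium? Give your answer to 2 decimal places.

227.81

Original equilibrium: 63 - 5p = 4p - 18 gives 81 = 9p, so p = 9 and q = 18.
The shock moves the curves to qd = 63 - 4p and qs = 4p - 18.
Clearing the new market: 63 - 4p = 4p - 18, so p = 10.125 and q = 22.5.
New expenditure = 10.125 × 22.5 = 227.81.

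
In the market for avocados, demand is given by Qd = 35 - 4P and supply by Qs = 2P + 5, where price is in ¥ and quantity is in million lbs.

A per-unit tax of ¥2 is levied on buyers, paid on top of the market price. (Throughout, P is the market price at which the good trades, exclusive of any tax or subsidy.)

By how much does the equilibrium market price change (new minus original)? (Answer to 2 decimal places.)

-1.33

Original equilibrium: 35 - 4P = 2P + 5 gives 30 = 6P, so P = 5 and Q = 15.
Since buyers pay the price plus the tax, the effective demand curve becomes Qd = 27 - 4P.
Equate the new curves: 27 - 4P = 2P + 5, giving 22 = 6P, P = 11/3 ≈ 3.6667, Q = 37/3 ≈ 12.3333.
ΔP = 3.6667 − 5 = -1.33.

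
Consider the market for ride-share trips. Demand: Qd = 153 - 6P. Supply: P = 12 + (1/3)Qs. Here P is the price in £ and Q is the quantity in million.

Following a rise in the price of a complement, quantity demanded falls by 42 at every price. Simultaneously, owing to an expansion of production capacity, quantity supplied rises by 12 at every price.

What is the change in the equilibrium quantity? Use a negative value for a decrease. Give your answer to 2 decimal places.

Before the shock: 153 - 6P = 3P - 36 ⇒ 189 = 9P ⇒ P = 21, Q = 27.
The shock moves the curves to Qd = 111 - 6P and Qs = 3P - 24.
Equate the new curves: 111 - 6P = 3P - 24, giving 135 = 9P, P = 15, Q = 21.
ΔQ = 21 − 27 = -6.00.

-6.00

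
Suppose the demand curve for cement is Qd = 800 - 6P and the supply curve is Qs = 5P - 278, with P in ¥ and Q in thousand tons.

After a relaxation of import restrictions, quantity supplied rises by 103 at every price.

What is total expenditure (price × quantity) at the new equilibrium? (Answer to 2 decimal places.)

23770.66

Original equilibrium: 800 - 6P = 5P - 278 gives 1078 = 11P, so P = 98 and Q = 212.
The new curves are Qd = 800 - 6P (demand) and Qs = 5P - 175 (supply).
New equilibrium: 800 - 6P = 5P - 175 ⇒ 975 = 11P ⇒ P = 975/11 ≈ 88.6364, Q = 2950/11 ≈ 268.1818.
New expenditure = 88.6364 × 268.1818 = 23770.66.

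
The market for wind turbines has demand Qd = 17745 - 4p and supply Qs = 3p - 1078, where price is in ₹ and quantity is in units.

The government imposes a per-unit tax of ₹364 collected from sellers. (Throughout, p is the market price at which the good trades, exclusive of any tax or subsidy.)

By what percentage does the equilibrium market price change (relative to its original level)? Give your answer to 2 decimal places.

Solve the original market: 17745 - 4p = 3p - 1078, hence p = 2689 and Q = 6989.
Since sellers keep the price net of the tax, the effective supply curve becomes Qs = 3p - 2170.
New equilibrium: 17745 - 4p = 3p - 2170 ⇒ 19915 = 7p ⇒ p = 2845, Q = 6365.
%Δp = (2845 − 2689) / 2689 × 100 = +5.80%.

+5.80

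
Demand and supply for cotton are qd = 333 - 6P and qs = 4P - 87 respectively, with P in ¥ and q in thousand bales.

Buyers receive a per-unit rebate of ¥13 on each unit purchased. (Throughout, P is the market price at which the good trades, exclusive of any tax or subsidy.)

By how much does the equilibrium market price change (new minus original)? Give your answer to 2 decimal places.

+7.80

Solve the original market: 333 - 6P = 4P - 87, hence P = 42 and q = 81.
Since buyers' out-of-pocket price is the market price minus the rebate, the effective demand curve becomes qd = 411 - 6P.
Setting them equal: 411 - 6P = 4P - 87 → 498 = 10P, so P = 49.8 and q = 112.2.
ΔP = 49.8 − 42 = +7.80.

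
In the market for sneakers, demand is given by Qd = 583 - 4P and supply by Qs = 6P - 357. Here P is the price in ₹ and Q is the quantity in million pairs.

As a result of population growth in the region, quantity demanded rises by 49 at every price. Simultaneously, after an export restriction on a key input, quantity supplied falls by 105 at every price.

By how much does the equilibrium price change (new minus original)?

Initially, 583 - 4P = 6P - 357, so 940 = 10P and P = 94, Q = 207.
The new curves are Qd = 632 - 4P (demand) and Qs = 6P - 462 (supply).
Equate the new curves: 632 - 4P = 6P - 462, giving 1094 = 10P, P = 109.4, Q = 194.4.
ΔP = 109.4 − 94 = +15.4.

+15.4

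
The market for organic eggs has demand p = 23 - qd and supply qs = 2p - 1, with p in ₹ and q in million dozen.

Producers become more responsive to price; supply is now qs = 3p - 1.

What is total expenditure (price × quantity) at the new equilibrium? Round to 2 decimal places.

Before the shock: 23 - p = 2p - 1 ⇒ 24 = 3p ⇒ p = 8, q = 15.
With the change applied: demand qd = 23 - p, supply qs = 3p - 1.
New equilibrium: 23 - p = 3p - 1 ⇒ 24 = 4p ⇒ p = 6, q = 17.
New expenditure = 6 × 17 = 102.00.

102.00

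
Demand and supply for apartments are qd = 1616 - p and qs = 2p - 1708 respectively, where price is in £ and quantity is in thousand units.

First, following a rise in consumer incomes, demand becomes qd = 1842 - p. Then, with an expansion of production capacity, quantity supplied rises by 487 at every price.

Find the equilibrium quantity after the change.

821

Solve the original market: 1616 - p = 2p - 1708, hence p = 1108 and q = 508.
With the change applied: demand qd = 1842 - p, supply qs = 2p - 1221.
Setting them equal: 1842 - p = 2p - 1221 → 3063 = 3p, so p = 1021 and q = 821.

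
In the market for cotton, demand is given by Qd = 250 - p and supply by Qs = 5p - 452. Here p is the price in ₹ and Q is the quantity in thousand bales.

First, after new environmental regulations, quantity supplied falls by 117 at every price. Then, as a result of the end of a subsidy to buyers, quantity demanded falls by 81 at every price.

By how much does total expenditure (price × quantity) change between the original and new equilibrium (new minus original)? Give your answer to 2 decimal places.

Before the shock: 250 - p = 5p - 452 ⇒ 702 = 6p ⇒ p = 117, Q = 133.
After the shift, demand is Qd = 169 - p and supply is Qs = 5p - 569.
Clearing the new market: 169 - p = 5p - 569, so p = 123 and Q = 46.
Expenditure moves from 117×133 = 15561 to 123×46 = 5658; change = -9903.00.

-9903.00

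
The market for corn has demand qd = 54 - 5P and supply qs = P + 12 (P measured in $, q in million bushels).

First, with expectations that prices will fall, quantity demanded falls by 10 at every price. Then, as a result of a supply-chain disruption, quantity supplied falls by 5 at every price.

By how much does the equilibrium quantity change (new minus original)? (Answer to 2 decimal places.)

Before the shock: 54 - 5P = P + 12 ⇒ 42 = 6P ⇒ P = 7, q = 19.
The shock moves the curves to qd = 44 - 5P and qs = P + 7.
Clearing the new market: 44 - 5P = P + 7, so P = 37/6 ≈ 6.1667 and q = 79/6 ≈ 13.1667.
Δq = 13.1667 − 19 = -5.83.

-5.83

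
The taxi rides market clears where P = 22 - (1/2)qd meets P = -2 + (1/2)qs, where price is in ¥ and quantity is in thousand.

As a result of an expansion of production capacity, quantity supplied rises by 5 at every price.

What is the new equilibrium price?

Initially, 44 - 2P = 2P + 4, so 40 = 4P and P = 10, q = 24.
The shock moves the curves to qd = 44 - 2P and qs = 2P + 9.
Setting them equal: 44 - 2P = 2P + 9 → 35 = 4P, so P = 8.75 and q = 26.5.

8.75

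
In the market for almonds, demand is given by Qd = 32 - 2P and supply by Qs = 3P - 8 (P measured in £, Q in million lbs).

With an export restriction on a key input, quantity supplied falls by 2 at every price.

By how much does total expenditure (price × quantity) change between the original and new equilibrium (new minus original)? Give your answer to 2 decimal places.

-0.32

Solve the original market: 32 - 2P = 3P - 8, hence P = 8 and Q = 16.
The shock moves the curves to Qd = 32 - 2P and Qs = 3P - 10.
Equate the new curves: 32 - 2P = 3P - 10, giving 42 = 5P, P = 8.4, Q = 15.2.
Expenditure moves from 8×16 = 128 to 8.4×15.2 = 127.68; change = -0.32.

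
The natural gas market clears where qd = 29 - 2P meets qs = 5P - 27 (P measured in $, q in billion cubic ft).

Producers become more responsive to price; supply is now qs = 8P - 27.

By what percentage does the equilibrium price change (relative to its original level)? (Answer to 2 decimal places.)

Original equilibrium: 29 - 2P = 5P - 27 gives 56 = 7P, so P = 8 and q = 13.
With the change applied: demand qd = 29 - 2P, supply qs = 8P - 27.
Equate the new curves: 29 - 2P = 8P - 27, giving 56 = 10P, P = 5.6, q = 17.8.
%ΔP = (5.6 − 8) / 8 × 100 = -30.00%.

-30.00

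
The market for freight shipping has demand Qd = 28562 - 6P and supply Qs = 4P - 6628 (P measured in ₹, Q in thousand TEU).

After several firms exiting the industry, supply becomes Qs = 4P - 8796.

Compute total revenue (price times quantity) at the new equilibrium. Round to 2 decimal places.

Before the shock: 28562 - 6P = 4P - 6628 ⇒ 35190 = 10P ⇒ P = 3519, Q = 7448.
The new curves are Qd = 28562 - 6P (demand) and Qs = 4P - 8796 (supply).
Equate the new curves: 28562 - 6P = 4P - 8796, giving 37358 = 10P, P = 3735.8, Q = 6147.2.
New expenditure = 3735.8 × 6147.2 = 22964709.76.

22964709.76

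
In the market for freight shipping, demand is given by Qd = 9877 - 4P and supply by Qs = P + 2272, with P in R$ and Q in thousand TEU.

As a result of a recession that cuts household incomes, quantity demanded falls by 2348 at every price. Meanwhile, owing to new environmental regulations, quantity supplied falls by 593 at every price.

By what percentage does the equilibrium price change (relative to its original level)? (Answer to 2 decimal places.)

Before the shock: 9877 - 4P = P + 2272 ⇒ 7605 = 5P ⇒ P = 1521, Q = 3793.
After the shift, demand is Qd = 7529 - 4P and supply is Qs = P + 1679.
Setting them equal: 7529 - 4P = P + 1679 → 5850 = 5P, so P = 1170 and Q = 2849.
%ΔP = (1170 − 1521) / 1521 × 100 = -23.08%.

-23.08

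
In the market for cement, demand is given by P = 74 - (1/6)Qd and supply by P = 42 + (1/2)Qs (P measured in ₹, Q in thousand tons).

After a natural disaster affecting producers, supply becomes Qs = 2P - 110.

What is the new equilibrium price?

Before the shock: 444 - 6P = 2P - 84 ⇒ 528 = 8P ⇒ P = 66, Q = 48.
The new curves are Qd = 444 - 6P (demand) and Qs = 2P - 110 (supply).
New equilibrium: 444 - 6P = 2P - 110 ⇒ 554 = 8P ⇒ P = 69.25, Q = 28.5.

69.25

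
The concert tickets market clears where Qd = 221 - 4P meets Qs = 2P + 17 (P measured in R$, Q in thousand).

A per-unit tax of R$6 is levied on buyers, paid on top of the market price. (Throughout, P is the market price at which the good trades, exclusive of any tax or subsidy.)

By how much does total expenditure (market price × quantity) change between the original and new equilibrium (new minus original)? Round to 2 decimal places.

Original equilibrium: 221 - 4P = 2P + 17 gives 204 = 6P, so P = 34 and Q = 85.
Since buyers pay the price plus the tax, the effective demand curve becomes Qd = 197 - 4P.
Equate the new curves: 197 - 4P = 2P + 17, giving 180 = 6P, P = 30, Q = 77.
Expenditure moves from 34×85 = 2890 to 30×77 = 2310; change = -580.00.

-580.00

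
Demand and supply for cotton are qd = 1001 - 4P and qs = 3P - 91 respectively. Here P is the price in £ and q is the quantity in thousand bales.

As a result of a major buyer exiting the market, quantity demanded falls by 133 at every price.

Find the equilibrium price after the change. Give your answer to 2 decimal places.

Before the shock: 1001 - 4P = 3P - 91 ⇒ 1092 = 7P ⇒ P = 156, q = 377.
With the change applied: demand qd = 868 - 4P, supply qs = 3P - 91.
Setting them equal: 868 - 4P = 3P - 91 → 959 = 7P, so P = 137 and q = 320.

137.00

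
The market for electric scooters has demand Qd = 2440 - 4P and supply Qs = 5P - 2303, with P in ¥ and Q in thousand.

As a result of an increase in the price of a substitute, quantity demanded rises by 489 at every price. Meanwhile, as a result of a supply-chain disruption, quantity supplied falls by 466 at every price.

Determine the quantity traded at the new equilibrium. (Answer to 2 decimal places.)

Initially, 2440 - 4P = 5P - 2303, so 4743 = 9P and P = 527, Q = 332.
The shock moves the curves to Qd = 2929 - 4P and Qs = 5P - 2769.
Equate the new curves: 2929 - 4P = 5P - 2769, giving 5698 = 9P, P = 5698/9 ≈ 633.1111, Q = 3569/9 ≈ 396.5556.

396.56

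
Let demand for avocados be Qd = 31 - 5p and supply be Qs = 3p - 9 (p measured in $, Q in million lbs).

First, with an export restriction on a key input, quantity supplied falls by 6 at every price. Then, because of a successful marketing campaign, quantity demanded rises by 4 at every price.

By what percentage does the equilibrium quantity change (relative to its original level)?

Initially, 31 - 5p = 3p - 9, so 40 = 8p and p = 5, Q = 6.
The shock moves the curves to Qd = 35 - 5p and Qs = 3p - 15.
Setting them equal: 35 - 5p = 3p - 15 → 50 = 8p, so p = 6.25 and Q = 3.75.
%ΔQ = (3.75 − 6) / 6 × 100 = -37.5%.

-37.5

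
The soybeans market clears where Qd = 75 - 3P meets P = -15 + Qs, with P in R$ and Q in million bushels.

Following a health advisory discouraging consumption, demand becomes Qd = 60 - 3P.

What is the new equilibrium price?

11.25

Original equilibrium: 75 - 3P = P + 15 gives 60 = 4P, so P = 15 and Q = 30.
The new curves are Qd = 60 - 3P (demand) and Qs = P + 15 (supply).
Setting them equal: 60 - 3P = P + 15 → 45 = 4P, so P = 11.25 and Q = 26.25.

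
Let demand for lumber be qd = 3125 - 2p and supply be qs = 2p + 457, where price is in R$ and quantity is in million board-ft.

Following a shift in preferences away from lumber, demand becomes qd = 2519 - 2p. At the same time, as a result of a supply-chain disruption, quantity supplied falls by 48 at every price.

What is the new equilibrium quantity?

Solve the original market: 3125 - 2p = 2p + 457, hence p = 667 and q = 1791.
After the shift, demand is qd = 2519 - 2p and supply is qs = 2p + 409.
Setting them equal: 2519 - 2p = 2p + 409 → 2110 = 4p, so p = 527.5 and q = 1464.

1464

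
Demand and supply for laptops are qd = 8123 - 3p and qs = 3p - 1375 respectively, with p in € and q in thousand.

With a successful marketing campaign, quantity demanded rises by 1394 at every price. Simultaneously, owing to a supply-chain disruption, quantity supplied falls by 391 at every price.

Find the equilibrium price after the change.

Original equilibrium: 8123 - 3p = 3p - 1375 gives 9498 = 6p, so p = 1583 and q = 3374.
The shock moves the curves to qd = 9517 - 3p and qs = 3p - 1766.
New equilibrium: 9517 - 3p = 3p - 1766 ⇒ 11283 = 6p ⇒ p = 1880.5, q = 3875.5.

1880.5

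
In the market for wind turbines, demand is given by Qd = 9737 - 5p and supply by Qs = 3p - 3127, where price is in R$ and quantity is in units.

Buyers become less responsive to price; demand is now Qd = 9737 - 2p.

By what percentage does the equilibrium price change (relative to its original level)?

+60

Before the shock: 9737 - 5p = 3p - 3127 ⇒ 12864 = 8p ⇒ p = 1608, Q = 1697.
After the shift, demand is Qd = 9737 - 2p and supply is Qs = 3p - 3127.
Setting them equal: 9737 - 2p = 3p - 3127 → 12864 = 5p, so p = 2572.8 and Q = 4591.4.
%Δp = (2572.8 − 1608) / 1608 × 100 = +60%.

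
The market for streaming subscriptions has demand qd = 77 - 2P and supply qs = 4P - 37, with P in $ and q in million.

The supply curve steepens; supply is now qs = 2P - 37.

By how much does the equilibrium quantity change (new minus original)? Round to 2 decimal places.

-19.00

Original equilibrium: 77 - 2P = 4P - 37 gives 114 = 6P, so P = 19 and q = 39.
The new curves are qd = 77 - 2P (demand) and qs = 2P - 37 (supply).
New equilibrium: 77 - 2P = 2P - 37 ⇒ 114 = 4P ⇒ P = 28.5, q = 20.
Δq = 20 − 39 = -19.00.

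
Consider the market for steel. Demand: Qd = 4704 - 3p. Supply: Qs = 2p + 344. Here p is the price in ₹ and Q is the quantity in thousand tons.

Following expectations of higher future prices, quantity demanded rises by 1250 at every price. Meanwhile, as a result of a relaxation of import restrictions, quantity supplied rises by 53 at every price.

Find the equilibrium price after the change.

Solve the original market: 4704 - 3p = 2p + 344, hence p = 872 and Q = 2088.
The new curves are Qd = 5954 - 3p (demand) and Qs = 2p + 397 (supply).
Equate the new curves: 5954 - 3p = 2p + 397, giving 5557 = 5p, p = 1111.4, Q = 2619.8.

1111.4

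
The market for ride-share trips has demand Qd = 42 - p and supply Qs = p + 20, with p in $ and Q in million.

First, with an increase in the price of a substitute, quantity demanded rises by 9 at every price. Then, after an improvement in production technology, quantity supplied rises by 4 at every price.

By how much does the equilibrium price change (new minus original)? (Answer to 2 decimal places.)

+2.50

Solve the original market: 42 - p = p + 20, hence p = 11 and Q = 31.
The shock moves the curves to Qd = 51 - p and Qs = p + 24.
Setting them equal: 51 - p = p + 24 → 27 = 2p, so p = 13.5 and Q = 37.5.
Δp = 13.5 − 11 = +2.50.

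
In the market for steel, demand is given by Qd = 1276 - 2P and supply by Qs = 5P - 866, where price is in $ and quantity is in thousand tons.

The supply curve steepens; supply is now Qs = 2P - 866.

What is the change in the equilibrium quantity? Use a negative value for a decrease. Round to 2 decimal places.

-459.00

Initially, 1276 - 2P = 5P - 866, so 2142 = 7P and P = 306, Q = 664.
The new curves are Qd = 1276 - 2P (demand) and Qs = 2P - 866 (supply).
Setting them equal: 1276 - 2P = 2P - 866 → 2142 = 4P, so P = 535.5 and Q = 205.
ΔQ = 205 − 664 = -459.00.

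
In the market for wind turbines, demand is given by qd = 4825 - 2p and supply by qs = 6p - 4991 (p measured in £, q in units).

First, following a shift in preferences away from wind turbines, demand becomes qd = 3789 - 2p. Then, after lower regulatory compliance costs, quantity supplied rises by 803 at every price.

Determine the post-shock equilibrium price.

Original equilibrium: 4825 - 2p = 6p - 4991 gives 9816 = 8p, so p = 1227 and q = 2371.
After the shift, demand is qd = 3789 - 2p and supply is qs = 6p - 4188.
Setting them equal: 3789 - 2p = 6p - 4188 → 7977 = 8p, so p = 997.125 and q = 1794.75.

997.125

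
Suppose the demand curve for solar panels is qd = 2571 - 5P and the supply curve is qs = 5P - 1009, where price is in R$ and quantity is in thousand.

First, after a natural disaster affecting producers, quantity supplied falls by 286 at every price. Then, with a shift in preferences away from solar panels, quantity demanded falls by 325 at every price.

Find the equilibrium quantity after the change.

Solve the original market: 2571 - 5P = 5P - 1009, hence P = 358 and q = 781.
With the change applied: demand qd = 2246 - 5P, supply qs = 5P - 1295.
Equate the new curves: 2246 - 5P = 5P - 1295, giving 3541 = 10P, P = 354.1, q = 475.5.

475.5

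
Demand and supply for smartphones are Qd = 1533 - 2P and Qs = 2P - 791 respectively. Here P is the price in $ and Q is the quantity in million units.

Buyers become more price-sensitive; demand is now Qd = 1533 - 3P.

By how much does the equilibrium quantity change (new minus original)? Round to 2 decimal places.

-232.40

Solve the original market: 1533 - 2P = 2P - 791, hence P = 581 and Q = 371.
The shock moves the curves to Qd = 1533 - 3P and Qs = 2P - 791.
Setting them equal: 1533 - 3P = 2P - 791 → 2324 = 5P, so P = 464.8 and Q = 138.6.
ΔQ = 138.6 − 371 = -232.40.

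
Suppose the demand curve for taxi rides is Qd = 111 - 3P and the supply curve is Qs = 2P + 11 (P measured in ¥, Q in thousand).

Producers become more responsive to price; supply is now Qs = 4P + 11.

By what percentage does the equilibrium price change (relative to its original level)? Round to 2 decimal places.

Initially, 111 - 3P = 2P + 11, so 100 = 5P and P = 20, Q = 51.
After the shift, demand is Qd = 111 - 3P and supply is Qs = 4P + 11.
Equate the new curves: 111 - 3P = 4P + 11, giving 100 = 7P, P = 100/7 ≈ 14.2857, Q = 477/7 ≈ 68.1429.
%ΔP = (14.2857 − 20) / 20 × 100 = -28.57%.

-28.57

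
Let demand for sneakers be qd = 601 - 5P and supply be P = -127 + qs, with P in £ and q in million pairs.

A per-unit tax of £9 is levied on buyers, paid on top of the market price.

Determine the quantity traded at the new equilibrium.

Original equilibrium: 601 - 5P = P + 127 gives 474 = 6P, so P = 79 and q = 206.
Since buyers pay the price plus the tax, the effective demand curve becomes qd = 556 - 5P.
Equate the new curves: 556 - 5P = P + 127, giving 429 = 6P, P = 71.5, q = 198.5.

198.5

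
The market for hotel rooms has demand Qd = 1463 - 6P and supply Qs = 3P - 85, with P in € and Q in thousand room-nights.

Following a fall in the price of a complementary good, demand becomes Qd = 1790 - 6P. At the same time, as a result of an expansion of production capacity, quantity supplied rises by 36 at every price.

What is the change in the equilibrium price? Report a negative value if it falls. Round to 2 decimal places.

Solve the original market: 1463 - 6P = 3P - 85, hence P = 172 and Q = 431.
After the shift, demand is Qd = 1790 - 6P and supply is Qs = 3P - 49.
Clearing the new market: 1790 - 6P = 3P - 49, so P = 613/3 ≈ 204.3333 and Q = 564.
ΔP = 204.3333 − 172 = +32.33.

+32.33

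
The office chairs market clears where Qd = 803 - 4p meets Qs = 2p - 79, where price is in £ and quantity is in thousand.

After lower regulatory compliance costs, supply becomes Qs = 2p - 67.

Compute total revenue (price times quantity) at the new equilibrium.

Initially, 803 - 4p = 2p - 79, so 882 = 6p and p = 147, Q = 215.
The new curves are Qd = 803 - 4p (demand) and Qs = 2p - 67 (supply).
New equilibrium: 803 - 4p = 2p - 67 ⇒ 870 = 6p ⇒ p = 145, Q = 223.
New expenditure = 145 × 223 = 32335.

32335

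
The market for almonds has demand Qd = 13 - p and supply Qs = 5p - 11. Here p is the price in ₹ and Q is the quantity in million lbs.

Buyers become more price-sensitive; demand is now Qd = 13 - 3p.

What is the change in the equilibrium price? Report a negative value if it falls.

-1

Initially, 13 - p = 5p - 11, so 24 = 6p and p = 4, Q = 9.
The shock moves the curves to Qd = 13 - 3p and Qs = 5p - 11.
New equilibrium: 13 - 3p = 5p - 11 ⇒ 24 = 8p ⇒ p = 3, Q = 4.
Δp = 3 − 4 = -1.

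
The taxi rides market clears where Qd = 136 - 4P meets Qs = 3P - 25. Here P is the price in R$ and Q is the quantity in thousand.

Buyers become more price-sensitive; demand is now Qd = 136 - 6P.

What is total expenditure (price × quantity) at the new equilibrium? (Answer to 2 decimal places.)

512.81

Solve the original market: 136 - 4P = 3P - 25, hence P = 23 and Q = 44.
The shock moves the curves to Qd = 136 - 6P and Qs = 3P - 25.
Setting them equal: 136 - 6P = 3P - 25 → 161 = 9P, so P = 161/9 ≈ 17.8889 and Q = 86/3 ≈ 28.6667.
New expenditure = 17.8889 × 28.6667 = 512.81.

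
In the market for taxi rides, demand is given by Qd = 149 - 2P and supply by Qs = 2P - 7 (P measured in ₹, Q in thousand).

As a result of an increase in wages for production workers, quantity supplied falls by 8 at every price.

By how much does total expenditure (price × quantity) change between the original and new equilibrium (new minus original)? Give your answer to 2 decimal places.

Solve the original market: 149 - 2P = 2P - 7, hence P = 39 and Q = 71.
With the change applied: demand Qd = 149 - 2P, supply Qs = 2P - 15.
Clearing the new market: 149 - 2P = 2P - 15, so P = 41 and Q = 67.
Expenditure moves from 39×71 = 2769 to 41×67 = 2747; change = -22.00.

-22.00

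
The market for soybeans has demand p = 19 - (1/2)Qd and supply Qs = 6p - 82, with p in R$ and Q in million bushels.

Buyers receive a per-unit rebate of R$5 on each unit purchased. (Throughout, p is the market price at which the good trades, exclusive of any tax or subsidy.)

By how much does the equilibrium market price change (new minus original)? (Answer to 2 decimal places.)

+1.25

Original equilibrium: 38 - 2p = 6p - 82 gives 120 = 8p, so p = 15 and Q = 8.
Since buyers' out-of-pocket price is the market price minus the rebate, the effective demand curve becomes Qd = 48 - 2p.
Setting them equal: 48 - 2p = 6p - 82 → 130 = 8p, so p = 16.25 and Q = 15.5.
Δp = 16.25 − 15 = +1.25.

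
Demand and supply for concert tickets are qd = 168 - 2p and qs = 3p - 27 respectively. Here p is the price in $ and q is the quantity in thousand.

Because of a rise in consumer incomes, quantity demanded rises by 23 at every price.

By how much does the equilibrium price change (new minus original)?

+4.6

Original equilibrium: 168 - 2p = 3p - 27 gives 195 = 5p, so p = 39 and q = 90.
The new curves are qd = 191 - 2p (demand) and qs = 3p - 27 (supply).
Clearing the new market: 191 - 2p = 3p - 27, so p = 43.6 and q = 103.8.
Δp = 43.6 − 39 = +4.6.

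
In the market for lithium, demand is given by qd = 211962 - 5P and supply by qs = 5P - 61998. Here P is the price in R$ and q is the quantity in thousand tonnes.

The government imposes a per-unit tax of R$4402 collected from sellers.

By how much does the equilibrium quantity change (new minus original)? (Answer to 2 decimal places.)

Before the shock: 211962 - 5P = 5P - 61998 ⇒ 273960 = 10P ⇒ P = 27396, q = 74982.
Since sellers keep the price net of the tax, the effective supply curve becomes qs = 5P - 84008.
New equilibrium: 211962 - 5P = 5P - 84008 ⇒ 295970 = 10P ⇒ P = 29597, q = 63977.
Δq = 63977 − 74982 = -11005.00.

-11005.00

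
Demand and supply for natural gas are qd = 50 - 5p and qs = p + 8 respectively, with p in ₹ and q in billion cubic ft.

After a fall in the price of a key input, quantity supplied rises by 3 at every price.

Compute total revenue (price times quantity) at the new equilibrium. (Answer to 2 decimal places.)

Original equilibrium: 50 - 5p = p + 8 gives 42 = 6p, so p = 7 and q = 15.
The shock moves the curves to qd = 50 - 5p and qs = p + 11.
Setting them equal: 50 - 5p = p + 11 → 39 = 6p, so p = 6.5 and q = 17.5.
New expenditure = 6.5 × 17.5 = 113.75.

113.75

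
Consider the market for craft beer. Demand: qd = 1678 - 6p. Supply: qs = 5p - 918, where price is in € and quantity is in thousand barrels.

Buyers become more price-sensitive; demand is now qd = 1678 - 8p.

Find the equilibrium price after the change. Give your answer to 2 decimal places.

199.69

Original equilibrium: 1678 - 6p = 5p - 918 gives 2596 = 11p, so p = 236 and q = 262.
After the shift, demand is qd = 1678 - 8p and supply is qs = 5p - 918.
New equilibrium: 1678 - 8p = 5p - 918 ⇒ 2596 = 13p ⇒ p = 2596/13 ≈ 199.6923, q = 1046/13 ≈ 80.4615.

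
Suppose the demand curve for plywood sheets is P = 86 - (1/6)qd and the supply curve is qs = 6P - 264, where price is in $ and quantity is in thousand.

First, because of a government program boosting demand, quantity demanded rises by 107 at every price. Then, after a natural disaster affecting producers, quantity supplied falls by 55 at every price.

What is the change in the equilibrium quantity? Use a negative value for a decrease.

Solve the original market: 516 - 6P = 6P - 264, hence P = 65 and q = 126.
The new curves are qd = 623 - 6P (demand) and qs = 6P - 319 (supply).
Setting them equal: 623 - 6P = 6P - 319 → 942 = 12P, so P = 78.5 and q = 152.
Δq = 152 − 126 = +26.

+26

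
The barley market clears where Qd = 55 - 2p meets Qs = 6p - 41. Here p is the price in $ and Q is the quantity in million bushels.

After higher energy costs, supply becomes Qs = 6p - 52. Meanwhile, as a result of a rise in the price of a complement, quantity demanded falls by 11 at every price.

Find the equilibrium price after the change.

Before the shock: 55 - 2p = 6p - 41 ⇒ 96 = 8p ⇒ p = 12, Q = 31.
The shock moves the curves to Qd = 44 - 2p and Qs = 6p - 52.
Clearing the new market: 44 - 2p = 6p - 52, so p = 12 and Q = 20.

12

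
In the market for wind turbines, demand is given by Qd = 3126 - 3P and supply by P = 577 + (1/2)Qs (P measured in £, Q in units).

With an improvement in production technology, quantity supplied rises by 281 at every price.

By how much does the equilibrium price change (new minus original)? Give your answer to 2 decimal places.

Before the shock: 3126 - 3P = 2P - 1154 ⇒ 4280 = 5P ⇒ P = 856, Q = 558.
After the shift, demand is Qd = 3126 - 3P and supply is Qs = 2P - 873.
Setting them equal: 3126 - 3P = 2P - 873 → 3999 = 5P, so P = 799.8 and Q = 726.6.
ΔP = 799.8 − 856 = -56.20.

-56.20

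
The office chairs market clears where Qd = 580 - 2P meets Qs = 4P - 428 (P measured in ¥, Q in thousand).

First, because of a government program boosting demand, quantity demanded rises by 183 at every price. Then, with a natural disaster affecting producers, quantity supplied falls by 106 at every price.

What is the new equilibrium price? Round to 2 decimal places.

216.17

Initially, 580 - 2P = 4P - 428, so 1008 = 6P and P = 168, Q = 244.
The new curves are Qd = 763 - 2P (demand) and Qs = 4P - 534 (supply).
Clearing the new market: 763 - 2P = 4P - 534, so P = 1297/6 ≈ 216.1667 and Q = 992/3 ≈ 330.6667.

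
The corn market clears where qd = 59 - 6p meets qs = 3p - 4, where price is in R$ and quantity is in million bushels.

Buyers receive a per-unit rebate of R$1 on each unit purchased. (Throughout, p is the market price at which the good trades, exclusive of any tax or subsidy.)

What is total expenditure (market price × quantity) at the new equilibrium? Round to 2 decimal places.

145.67

Original equilibrium: 59 - 6p = 3p - 4 gives 63 = 9p, so p = 7 and q = 17.
Since buyers' out-of-pocket price is the market price minus the rebate, the effective demand curve becomes qd = 65 - 6p.
Equate the new curves: 65 - 6p = 3p - 4, giving 69 = 9p, p = 23/3 ≈ 7.6667, q = 19.
New expenditure = 7.6667 × 19 = 145.67.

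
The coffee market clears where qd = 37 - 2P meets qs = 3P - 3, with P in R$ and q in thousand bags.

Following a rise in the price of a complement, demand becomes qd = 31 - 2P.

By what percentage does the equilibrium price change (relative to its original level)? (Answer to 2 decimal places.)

-15.00

Original equilibrium: 37 - 2P = 3P - 3 gives 40 = 5P, so P = 8 and q = 21.
With the change applied: demand qd = 31 - 2P, supply qs = 3P - 3.
Setting them equal: 31 - 2P = 3P - 3 → 34 = 5P, so P = 6.8 and q = 17.4.
%ΔP = (6.8 − 8) / 8 × 100 = -15.00%.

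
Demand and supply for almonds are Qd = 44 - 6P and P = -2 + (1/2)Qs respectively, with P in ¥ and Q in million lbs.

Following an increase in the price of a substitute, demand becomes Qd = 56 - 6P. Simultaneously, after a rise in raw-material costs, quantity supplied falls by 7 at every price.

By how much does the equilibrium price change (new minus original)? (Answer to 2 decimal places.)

Initially, 44 - 6P = 2P + 4, so 40 = 8P and P = 5, Q = 14.
The new curves are Qd = 56 - 6P (demand) and Qs = 2P - 3 (supply).
Clearing the new market: 56 - 6P = 2P - 3, so P = 7.375 and Q = 11.75.
ΔP = 7.375 − 5 = +2.38.

+2.38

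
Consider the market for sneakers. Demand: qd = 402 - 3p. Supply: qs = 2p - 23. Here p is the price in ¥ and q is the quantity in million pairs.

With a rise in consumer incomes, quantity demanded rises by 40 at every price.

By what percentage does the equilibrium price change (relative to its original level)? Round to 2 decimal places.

+9.41

Original equilibrium: 402 - 3p = 2p - 23 gives 425 = 5p, so p = 85 and q = 147.
With the change applied: demand qd = 442 - 3p, supply qs = 2p - 23.
Clearing the new market: 442 - 3p = 2p - 23, so p = 93 and q = 163.
%Δp = (93 − 85) / 85 × 100 = +9.41%.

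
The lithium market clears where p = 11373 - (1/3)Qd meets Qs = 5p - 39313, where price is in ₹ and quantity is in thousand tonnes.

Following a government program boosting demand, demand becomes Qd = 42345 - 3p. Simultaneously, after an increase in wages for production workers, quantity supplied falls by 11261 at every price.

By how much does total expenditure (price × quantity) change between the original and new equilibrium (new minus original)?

+26699740.078125

Before the shock: 34119 - 3p = 5p - 39313 ⇒ 73432 = 8p ⇒ p = 9179, Q = 6582.
After the shift, demand is Qd = 42345 - 3p and supply is Qs = 5p - 50574.
Equate the new curves: 42345 - 3p = 5p - 50574, giving 92919 = 8p, p = 11614.875, Q = 7500.375.
Expenditure moves from 9179×6582 = 60416178 to 11614.875×7500.375 = 87115918.078125; change = +26699740.078125.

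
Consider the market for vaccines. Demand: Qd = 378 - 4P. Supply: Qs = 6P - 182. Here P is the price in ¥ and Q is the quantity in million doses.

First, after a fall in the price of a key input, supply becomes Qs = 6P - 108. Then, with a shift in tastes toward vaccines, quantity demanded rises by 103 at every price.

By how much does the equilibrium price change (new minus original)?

Before the shock: 378 - 4P = 6P - 182 ⇒ 560 = 10P ⇒ P = 56, Q = 154.
After the shift, demand is Qd = 481 - 4P and supply is Qs = 6P - 108.
Equate the new curves: 481 - 4P = 6P - 108, giving 589 = 10P, P = 58.9, Q = 245.4.
ΔP = 58.9 − 56 = +2.9.

+2.9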